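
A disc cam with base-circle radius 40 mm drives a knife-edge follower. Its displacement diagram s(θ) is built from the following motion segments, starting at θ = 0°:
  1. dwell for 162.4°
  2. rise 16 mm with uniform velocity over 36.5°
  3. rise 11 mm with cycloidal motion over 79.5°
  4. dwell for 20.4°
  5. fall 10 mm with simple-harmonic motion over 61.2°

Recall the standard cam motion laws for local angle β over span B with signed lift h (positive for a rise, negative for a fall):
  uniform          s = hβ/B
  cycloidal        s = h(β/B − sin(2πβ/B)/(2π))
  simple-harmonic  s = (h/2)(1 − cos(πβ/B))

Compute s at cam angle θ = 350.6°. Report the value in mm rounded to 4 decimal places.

seg 1 [0°–162.4°] dwell: s stays 0.0000
seg 2 [162.4°–198.9°] uniform, h=16: full span → s += 16 → s = 16.0000
seg 3 [198.9°–278.4°] cycloidal, h=11: full span → s += 11 → s = 27.0000
seg 4 [278.4°–298.8°] dwell: s stays 27.0000
seg 5 [298.8°–360°] simple-harmonic, h=-10: θ=350.6° here. β=51.8, B=61.2. -10/2·(1 − cos(π·0.8464)) = -9.4291 → s = 17.5709

17.5709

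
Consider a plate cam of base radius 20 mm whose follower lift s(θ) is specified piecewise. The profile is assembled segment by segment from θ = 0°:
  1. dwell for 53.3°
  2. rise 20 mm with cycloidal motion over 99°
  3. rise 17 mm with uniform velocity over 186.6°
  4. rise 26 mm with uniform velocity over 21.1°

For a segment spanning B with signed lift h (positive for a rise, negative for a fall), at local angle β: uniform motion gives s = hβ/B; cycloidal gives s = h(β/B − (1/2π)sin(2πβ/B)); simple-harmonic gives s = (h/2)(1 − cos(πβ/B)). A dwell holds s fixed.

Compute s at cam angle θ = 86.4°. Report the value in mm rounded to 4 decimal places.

seg 1 [0°–53.3°] dwell: s stays 0.0000
seg 2 [53.3°–152.3°] cycloidal, h=20: θ=86.4° here. β=33.1, B=99. 20·(0.3343 − sin(2π·0.3343)/(2π)) = 3.9404 → s = 3.9404

3.9404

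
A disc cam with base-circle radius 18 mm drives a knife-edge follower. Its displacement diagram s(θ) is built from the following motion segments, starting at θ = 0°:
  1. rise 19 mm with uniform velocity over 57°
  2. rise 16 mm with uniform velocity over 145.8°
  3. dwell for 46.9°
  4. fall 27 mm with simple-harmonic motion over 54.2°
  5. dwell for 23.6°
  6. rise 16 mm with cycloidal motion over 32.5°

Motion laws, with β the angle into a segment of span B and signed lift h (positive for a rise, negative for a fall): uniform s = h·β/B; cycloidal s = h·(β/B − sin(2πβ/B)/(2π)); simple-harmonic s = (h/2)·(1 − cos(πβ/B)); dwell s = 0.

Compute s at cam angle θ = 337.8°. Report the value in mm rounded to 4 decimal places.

seg 1 [0°–57°] uniform, h=19: full span → s += 19 → s = 19.0000
seg 2 [57°–202.8°] uniform, h=16: full span → s += 16 → s = 35.0000
seg 3 [202.8°–249.7°] dwell: s stays 35.0000
seg 4 [249.7°–303.9°] simple-harmonic, h=-27: full span → s += -27 → s = 8.0000
seg 5 [303.9°–327.5°] dwell: s stays 8.0000
seg 6 [327.5°–360°] cycloidal, h=16: θ=337.8° here. β=10.3, B=32.5. 16·(0.3169 − sin(2π·0.3169)/(2π)) = 2.7461 → s = 10.7461

10.7461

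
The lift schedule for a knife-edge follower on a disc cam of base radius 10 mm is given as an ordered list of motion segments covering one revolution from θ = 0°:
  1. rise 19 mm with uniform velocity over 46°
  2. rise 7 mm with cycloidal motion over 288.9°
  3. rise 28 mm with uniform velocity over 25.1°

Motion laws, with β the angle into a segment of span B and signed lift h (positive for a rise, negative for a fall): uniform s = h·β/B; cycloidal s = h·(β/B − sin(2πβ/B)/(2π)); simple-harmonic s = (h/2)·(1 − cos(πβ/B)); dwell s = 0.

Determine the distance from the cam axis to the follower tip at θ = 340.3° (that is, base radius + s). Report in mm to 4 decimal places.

seg 1 [0°–46°] uniform, h=19: full span → s += 19 → s = 19.0000
seg 2 [46°–334.9°] cycloidal, h=7: full span → s += 7 → s = 26.0000
seg 3 [334.9°–360°] uniform, h=28: θ=340.3° here. β=5.4, B=25.1. 28·5.4/25.1 = 6.0239 → s = 32.0239
radial distance = base radius + s = 10 + 32.0239 = 42.0239

42.0239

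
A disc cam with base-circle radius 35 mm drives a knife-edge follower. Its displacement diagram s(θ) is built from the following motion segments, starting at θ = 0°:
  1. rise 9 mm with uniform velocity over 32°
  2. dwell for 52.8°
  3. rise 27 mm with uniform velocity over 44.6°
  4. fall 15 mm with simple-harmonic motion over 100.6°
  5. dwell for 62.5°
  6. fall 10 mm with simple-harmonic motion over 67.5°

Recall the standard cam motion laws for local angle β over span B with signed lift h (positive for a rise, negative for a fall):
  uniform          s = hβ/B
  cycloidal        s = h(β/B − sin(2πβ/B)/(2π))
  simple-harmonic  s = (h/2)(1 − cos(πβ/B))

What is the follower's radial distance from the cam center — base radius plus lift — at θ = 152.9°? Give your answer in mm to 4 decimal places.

seg 1 [0°–32°] uniform, h=9: full span → s += 9 → s = 9.0000
seg 2 [32°–84.8°] dwell: s stays 9.0000
seg 3 [84.8°–129.4°] uniform, h=27: full span → s += 27 → s = 36.0000
seg 4 [129.4°–230°] simple-harmonic, h=-15: θ=152.9° here. β=23.5, B=100.6. -15/2·(1 − cos(π·0.2336)) = -1.9306 → s = 34.0694
radial distance = base radius + s = 35 + 34.0694 = 69.0694

69.0694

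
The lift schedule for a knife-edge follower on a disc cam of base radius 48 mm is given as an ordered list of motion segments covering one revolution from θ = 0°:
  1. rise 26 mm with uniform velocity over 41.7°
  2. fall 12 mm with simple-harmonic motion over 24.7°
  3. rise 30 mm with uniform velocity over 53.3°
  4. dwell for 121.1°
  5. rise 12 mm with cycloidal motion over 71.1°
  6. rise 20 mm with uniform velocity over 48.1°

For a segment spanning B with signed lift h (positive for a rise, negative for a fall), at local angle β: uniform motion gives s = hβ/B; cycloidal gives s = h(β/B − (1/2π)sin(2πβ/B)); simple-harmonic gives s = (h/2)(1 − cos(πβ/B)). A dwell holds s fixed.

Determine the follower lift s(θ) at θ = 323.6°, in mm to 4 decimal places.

seg 1 [0°–41.7°] uniform, h=26: full span → s += 26 → s = 26.0000
seg 2 [41.7°–66.4°] simple-harmonic, h=-12: full span → s += -12 → s = 14.0000
seg 3 [66.4°–119.7°] uniform, h=30: full span → s += 30 → s = 44.0000
seg 4 [119.7°–240.8°] dwell: s stays 44.0000
seg 5 [240.8°–311.9°] cycloidal, h=12: full span → s += 12 → s = 56.0000
seg 6 [311.9°–360°] uniform, h=20: θ=323.6° here. β=11.7, B=48.1. 20·11.7/48.1 = 4.8649 → s = 60.8649

60.8649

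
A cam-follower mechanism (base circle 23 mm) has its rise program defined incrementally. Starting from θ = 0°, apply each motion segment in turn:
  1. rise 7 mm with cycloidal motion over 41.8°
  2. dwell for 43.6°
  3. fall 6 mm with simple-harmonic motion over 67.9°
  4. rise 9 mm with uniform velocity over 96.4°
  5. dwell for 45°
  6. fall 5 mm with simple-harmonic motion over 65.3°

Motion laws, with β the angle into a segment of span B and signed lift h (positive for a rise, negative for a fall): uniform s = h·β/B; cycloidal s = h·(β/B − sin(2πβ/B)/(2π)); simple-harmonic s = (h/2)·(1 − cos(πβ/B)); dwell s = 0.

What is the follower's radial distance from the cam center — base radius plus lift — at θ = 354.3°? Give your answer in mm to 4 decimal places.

seg 1 [0°–41.8°] cycloidal, h=7: full span → s += 7 → s = 7.0000
seg 2 [41.8°–85.4°] dwell: s stays 7.0000
seg 3 [85.4°–153.3°] simple-harmonic, h=-6: full span → s += -6 → s = 1.0000
seg 4 [153.3°–249.7°] uniform, h=9: full span → s += 9 → s = 10.0000
seg 5 [249.7°–294.7°] dwell: s stays 10.0000
seg 6 [294.7°–360°] simple-harmonic, h=-5: θ=354.3° here. β=59.6, B=65.3. -5/2·(1 − cos(π·0.9127)) = -4.9066 → s = 5.0934
radial distance = base radius + s = 23 + 5.0934 = 28.0934

28.0934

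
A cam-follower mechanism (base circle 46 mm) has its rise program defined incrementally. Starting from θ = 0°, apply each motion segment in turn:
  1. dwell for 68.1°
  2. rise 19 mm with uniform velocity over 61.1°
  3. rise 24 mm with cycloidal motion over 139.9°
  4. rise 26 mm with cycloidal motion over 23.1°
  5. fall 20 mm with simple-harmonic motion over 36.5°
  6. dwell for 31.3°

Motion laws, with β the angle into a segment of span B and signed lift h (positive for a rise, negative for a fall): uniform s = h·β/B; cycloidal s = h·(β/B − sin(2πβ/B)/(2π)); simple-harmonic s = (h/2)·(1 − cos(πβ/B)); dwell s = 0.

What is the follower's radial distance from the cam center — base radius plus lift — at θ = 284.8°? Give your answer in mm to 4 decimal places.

seg 1 [0°–68.1°] dwell: s stays 0.0000
seg 2 [68.1°–129.2°] uniform, h=19: full span → s += 19 → s = 19.0000
seg 3 [129.2°–269.1°] cycloidal, h=24: full span → s += 24 → s = 43.0000
seg 4 [269.1°–292.2°] cycloidal, h=26: θ=284.8° here. β=15.7, B=23.1. 26·(0.6797 − sin(2π·0.6797)/(2π)) = 21.4114 → s = 64.4114
radial distance = base radius + s = 46 + 64.4114 = 110.4114

110.4114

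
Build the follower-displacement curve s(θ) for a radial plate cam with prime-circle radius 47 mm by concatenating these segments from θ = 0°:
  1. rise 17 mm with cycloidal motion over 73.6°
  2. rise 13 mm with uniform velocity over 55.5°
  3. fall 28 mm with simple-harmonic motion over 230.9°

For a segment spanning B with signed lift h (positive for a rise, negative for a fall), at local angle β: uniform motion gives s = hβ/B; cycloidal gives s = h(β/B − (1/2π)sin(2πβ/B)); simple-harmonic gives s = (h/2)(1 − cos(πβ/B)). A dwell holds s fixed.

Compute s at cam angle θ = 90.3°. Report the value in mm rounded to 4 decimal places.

seg 1 [0°–73.6°] cycloidal, h=17: full span → s += 17 → s = 17.0000
seg 2 [73.6°–129.1°] uniform, h=13: θ=90.3° here. β=16.7, B=55.5. 13·16.7/55.5 = 3.9117 → s = 20.9117

20.9117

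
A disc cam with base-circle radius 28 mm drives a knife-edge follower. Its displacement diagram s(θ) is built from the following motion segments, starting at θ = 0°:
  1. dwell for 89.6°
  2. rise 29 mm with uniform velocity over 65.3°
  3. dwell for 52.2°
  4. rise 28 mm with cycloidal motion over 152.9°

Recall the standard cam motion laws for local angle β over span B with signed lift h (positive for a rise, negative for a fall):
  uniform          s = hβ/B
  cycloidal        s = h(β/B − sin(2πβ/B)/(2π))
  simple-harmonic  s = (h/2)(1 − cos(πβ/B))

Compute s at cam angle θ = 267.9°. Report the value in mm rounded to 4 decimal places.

seg 1 [0°–89.6°] dwell: s stays 0.0000
seg 2 [89.6°–154.9°] uniform, h=29: full span → s += 29 → s = 29.0000
seg 3 [154.9°–207.1°] dwell: s stays 29.0000
seg 4 [207.1°–360°] cycloidal, h=28: θ=267.9° here. β=60.8, B=152.9. 28·(0.3976 − sin(2π·0.3976)/(2π)) = 8.4617 → s = 37.4617

37.4617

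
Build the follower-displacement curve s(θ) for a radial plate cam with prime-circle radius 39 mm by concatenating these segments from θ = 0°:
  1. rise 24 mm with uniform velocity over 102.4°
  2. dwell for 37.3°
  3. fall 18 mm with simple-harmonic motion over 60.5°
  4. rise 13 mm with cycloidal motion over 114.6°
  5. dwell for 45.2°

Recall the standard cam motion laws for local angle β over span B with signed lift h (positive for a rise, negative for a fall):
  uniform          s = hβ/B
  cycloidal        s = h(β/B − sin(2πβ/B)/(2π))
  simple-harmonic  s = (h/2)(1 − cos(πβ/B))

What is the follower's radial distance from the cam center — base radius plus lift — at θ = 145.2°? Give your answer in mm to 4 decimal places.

seg 1 [0°–102.4°] uniform, h=24: full span → s += 24 → s = 24.0000
seg 2 [102.4°–139.7°] dwell: s stays 24.0000
seg 3 [139.7°–200.2°] simple-harmonic, h=-18: θ=145.2° here. β=5.5, B=60.5. -18/2·(1 − cos(π·0.0909)) = -0.3646 → s = 23.6354
radial distance = base radius + s = 39 + 23.6354 = 62.6354

62.6354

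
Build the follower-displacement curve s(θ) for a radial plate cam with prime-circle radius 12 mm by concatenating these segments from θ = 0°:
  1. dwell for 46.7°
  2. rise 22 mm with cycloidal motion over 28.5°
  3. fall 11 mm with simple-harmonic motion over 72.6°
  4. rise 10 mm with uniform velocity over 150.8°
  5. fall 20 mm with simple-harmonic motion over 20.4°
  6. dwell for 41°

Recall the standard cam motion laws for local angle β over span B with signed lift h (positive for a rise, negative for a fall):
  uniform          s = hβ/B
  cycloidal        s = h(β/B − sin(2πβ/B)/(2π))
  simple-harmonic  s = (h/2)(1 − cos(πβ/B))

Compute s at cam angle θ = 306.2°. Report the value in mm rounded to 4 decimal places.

seg 1 [0°–46.7°] dwell: s stays 0.0000
seg 2 [46.7°–75.2°] cycloidal, h=22: full span → s += 22 → s = 22.0000
seg 3 [75.2°–147.8°] simple-harmonic, h=-11: full span → s += -11 → s = 11.0000
seg 4 [147.8°–298.6°] uniform, h=10: full span → s += 10 → s = 21.0000
seg 5 [298.6°–319°] simple-harmonic, h=-20: θ=306.2° here. β=7.6, B=20.4. -20/2·(1 − cos(π·0.3725)) = -6.1021 → s = 14.8979

14.8979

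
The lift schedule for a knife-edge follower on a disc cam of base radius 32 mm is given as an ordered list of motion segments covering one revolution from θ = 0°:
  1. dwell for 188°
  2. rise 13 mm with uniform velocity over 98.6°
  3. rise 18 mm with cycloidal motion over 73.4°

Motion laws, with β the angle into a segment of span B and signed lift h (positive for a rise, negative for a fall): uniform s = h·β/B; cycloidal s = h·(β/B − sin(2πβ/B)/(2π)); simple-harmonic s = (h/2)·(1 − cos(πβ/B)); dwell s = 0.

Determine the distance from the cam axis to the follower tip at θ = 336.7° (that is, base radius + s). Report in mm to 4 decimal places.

seg 1 [0°–188°] dwell: s stays 0.0000
seg 2 [188°–286.6°] uniform, h=13: full span → s += 13 → s = 13.0000
seg 3 [286.6°–360°] cycloidal, h=18: θ=336.7° here. β=50.1, B=73.4. 18·(0.6826 − sin(2π·0.6826)/(2π)) = 14.8975 → s = 27.8975
radial distance = base radius + s = 32 + 27.8975 = 59.8975

59.8975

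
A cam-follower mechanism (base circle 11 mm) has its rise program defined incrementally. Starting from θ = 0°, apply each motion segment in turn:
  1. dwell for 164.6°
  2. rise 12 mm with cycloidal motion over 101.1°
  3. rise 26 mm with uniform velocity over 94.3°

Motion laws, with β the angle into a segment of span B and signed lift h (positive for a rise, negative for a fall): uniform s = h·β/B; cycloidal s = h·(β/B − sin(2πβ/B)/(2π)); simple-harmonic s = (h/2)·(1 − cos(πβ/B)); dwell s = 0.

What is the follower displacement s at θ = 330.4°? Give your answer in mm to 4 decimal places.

seg 1 [0°–164.6°] dwell: s stays 0.0000
seg 2 [164.6°–265.7°] cycloidal, h=12: full span → s += 12 → s = 12.0000
seg 3 [265.7°–360°] uniform, h=26: θ=330.4° here. β=64.7, B=94.3. 26·64.7/94.3 = 17.8388 → s = 29.8388

29.8388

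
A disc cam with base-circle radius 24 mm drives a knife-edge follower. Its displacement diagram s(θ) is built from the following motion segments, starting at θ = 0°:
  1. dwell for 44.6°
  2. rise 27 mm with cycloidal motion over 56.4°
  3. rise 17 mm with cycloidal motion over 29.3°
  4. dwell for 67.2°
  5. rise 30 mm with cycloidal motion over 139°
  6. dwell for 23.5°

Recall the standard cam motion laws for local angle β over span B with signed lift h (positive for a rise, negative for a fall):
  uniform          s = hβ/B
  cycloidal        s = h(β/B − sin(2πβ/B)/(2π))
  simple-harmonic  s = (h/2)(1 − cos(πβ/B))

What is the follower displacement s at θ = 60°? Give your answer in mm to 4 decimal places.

seg 1 [0°–44.6°] dwell: s stays 0.0000
seg 2 [44.6°–101°] cycloidal, h=27: θ=60° here. β=15.4, B=56.4. 27·(0.2730 − sin(2π·0.2730)/(2π)) = 3.1201 → s = 3.1201

3.1201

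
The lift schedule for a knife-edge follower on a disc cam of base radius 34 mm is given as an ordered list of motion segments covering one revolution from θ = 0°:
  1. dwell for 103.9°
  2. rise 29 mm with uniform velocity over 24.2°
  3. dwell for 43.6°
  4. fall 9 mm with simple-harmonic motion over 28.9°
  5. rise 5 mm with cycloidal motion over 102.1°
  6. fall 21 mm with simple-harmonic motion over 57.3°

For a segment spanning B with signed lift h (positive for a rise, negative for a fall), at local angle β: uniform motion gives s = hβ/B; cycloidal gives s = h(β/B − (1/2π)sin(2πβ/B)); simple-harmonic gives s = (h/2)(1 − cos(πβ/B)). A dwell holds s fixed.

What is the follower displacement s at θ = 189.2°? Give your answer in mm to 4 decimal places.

seg 1 [0°–103.9°] dwell: s stays 0.0000
seg 2 [103.9°–128.1°] uniform, h=29: full span → s += 29 → s = 29.0000
seg 3 [128.1°–171.7°] dwell: s stays 29.0000
seg 4 [171.7°–200.6°] simple-harmonic, h=-9: θ=189.2° here. β=17.5, B=28.9. -9/2·(1 − cos(π·0.6055)) = -5.9648 → s = 23.0352

23.0352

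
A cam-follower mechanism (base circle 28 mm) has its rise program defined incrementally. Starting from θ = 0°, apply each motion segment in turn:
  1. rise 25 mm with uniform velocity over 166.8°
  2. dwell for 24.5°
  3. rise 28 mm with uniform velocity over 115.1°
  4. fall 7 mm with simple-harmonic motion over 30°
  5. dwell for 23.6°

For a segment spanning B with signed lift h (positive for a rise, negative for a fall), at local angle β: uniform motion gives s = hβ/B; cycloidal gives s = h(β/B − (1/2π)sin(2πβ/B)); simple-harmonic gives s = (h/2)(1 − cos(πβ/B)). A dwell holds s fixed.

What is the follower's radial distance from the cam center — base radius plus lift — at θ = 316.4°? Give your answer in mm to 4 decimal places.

seg 1 [0°–166.8°] uniform, h=25: full span → s += 25 → s = 25.0000
seg 2 [166.8°–191.3°] dwell: s stays 25.0000
seg 3 [191.3°–306.4°] uniform, h=28: full span → s += 28 → s = 53.0000
seg 4 [306.4°–336.4°] simple-harmonic, h=-7: θ=316.4° here. β=10, B=30. -7/2·(1 − cos(π·0.3333)) = -1.7500 → s = 51.2500
radial distance = base radius + s = 28 + 51.2500 = 79.2500

79.2500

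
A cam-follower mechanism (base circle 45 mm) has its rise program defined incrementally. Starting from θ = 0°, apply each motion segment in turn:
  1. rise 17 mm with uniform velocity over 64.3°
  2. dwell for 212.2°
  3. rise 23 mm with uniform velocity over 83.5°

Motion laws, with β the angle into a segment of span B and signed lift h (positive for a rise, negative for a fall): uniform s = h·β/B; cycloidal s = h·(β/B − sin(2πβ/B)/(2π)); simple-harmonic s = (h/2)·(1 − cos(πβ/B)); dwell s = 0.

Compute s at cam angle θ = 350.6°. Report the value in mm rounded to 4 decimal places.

seg 1 [0°–64.3°] uniform, h=17: full span → s += 17 → s = 17.0000
seg 2 [64.3°–276.5°] dwell: s stays 17.0000
seg 3 [276.5°–360°] uniform, h=23: θ=350.6° here. β=74.1, B=83.5. 23·74.1/83.5 = 20.4108 → s = 37.4108

37.4108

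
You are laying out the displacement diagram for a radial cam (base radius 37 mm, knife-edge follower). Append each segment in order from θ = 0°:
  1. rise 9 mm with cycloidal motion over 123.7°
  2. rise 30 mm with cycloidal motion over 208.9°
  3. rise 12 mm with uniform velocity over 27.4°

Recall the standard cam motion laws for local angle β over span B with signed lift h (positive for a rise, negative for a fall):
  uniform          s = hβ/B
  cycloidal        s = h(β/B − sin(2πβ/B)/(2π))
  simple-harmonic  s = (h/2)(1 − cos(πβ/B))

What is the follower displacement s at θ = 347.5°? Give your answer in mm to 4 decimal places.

seg 1 [0°–123.7°] cycloidal, h=9: full span → s += 9 → s = 9.0000
seg 2 [123.7°–332.6°] cycloidal, h=30: full span → s += 30 → s = 39.0000
seg 3 [332.6°–360°] uniform, h=12: θ=347.5° here. β=14.9, B=27.4. 12·14.9/27.4 = 6.5255 → s = 45.5255

45.5255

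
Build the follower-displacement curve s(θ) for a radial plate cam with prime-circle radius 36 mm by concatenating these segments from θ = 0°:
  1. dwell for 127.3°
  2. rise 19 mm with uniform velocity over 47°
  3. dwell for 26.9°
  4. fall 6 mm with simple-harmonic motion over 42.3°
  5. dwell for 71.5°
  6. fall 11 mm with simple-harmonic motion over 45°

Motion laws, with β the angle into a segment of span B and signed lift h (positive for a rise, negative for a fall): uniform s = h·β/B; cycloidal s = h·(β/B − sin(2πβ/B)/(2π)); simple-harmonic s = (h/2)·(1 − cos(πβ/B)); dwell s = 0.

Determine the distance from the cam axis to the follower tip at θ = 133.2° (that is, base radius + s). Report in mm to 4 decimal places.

seg 1 [0°–127.3°] dwell: s stays 0.0000
seg 2 [127.3°–174.3°] uniform, h=19: θ=133.2° here. β=5.9, B=47. 19·5.9/47 = 2.3851 → s = 2.3851
radial distance = base radius + s = 36 + 2.3851 = 38.3851

38.3851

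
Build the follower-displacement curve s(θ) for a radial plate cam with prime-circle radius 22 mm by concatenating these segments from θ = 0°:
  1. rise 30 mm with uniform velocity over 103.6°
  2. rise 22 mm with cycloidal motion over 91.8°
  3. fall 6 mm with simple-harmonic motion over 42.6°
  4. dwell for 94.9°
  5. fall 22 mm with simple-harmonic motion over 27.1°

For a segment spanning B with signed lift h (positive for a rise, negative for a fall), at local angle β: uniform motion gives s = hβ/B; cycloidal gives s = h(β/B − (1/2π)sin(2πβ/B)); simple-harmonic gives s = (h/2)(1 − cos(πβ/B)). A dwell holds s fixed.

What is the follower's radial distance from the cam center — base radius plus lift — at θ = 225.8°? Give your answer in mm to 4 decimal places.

seg 1 [0°–103.6°] uniform, h=30: full span → s += 30 → s = 30.0000
seg 2 [103.6°–195.4°] cycloidal, h=22: full span → s += 22 → s = 52.0000
seg 3 [195.4°–238°] simple-harmonic, h=-6: θ=225.8° here. β=30.4, B=42.6. -6/2·(1 − cos(π·0.7136)) = -4.8655 → s = 47.1345
radial distance = base radius + s = 22 + 47.1345 = 69.1345

69.1345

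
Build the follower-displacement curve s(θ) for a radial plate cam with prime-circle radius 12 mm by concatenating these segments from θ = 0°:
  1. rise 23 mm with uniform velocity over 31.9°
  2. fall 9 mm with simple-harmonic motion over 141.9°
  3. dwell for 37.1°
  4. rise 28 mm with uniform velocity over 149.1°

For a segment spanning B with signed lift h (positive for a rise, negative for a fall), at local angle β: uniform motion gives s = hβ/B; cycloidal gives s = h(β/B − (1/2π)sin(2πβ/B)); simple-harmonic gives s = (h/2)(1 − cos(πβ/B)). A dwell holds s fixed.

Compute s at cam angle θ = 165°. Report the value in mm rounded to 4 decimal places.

seg 1 [0°–31.9°] uniform, h=23: full span → s += 23 → s = 23.0000
seg 2 [31.9°–173.8°] simple-harmonic, h=-9: θ=165° here. β=133.1, B=141.9. -9/2·(1 − cos(π·0.9380)) = -8.9149 → s = 14.0851

14.0851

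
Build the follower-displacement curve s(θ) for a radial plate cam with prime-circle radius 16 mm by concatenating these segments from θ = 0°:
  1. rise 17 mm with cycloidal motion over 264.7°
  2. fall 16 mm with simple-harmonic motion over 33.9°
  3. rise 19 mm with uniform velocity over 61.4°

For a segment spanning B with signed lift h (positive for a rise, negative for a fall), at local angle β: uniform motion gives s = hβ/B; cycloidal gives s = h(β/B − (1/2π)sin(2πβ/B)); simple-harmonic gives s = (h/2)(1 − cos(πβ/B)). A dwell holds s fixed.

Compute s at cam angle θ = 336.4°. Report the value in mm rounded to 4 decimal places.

seg 1 [0°–264.7°] cycloidal, h=17: full span → s += 17 → s = 17.0000
seg 2 [264.7°–298.6°] simple-harmonic, h=-16: full span → s += -16 → s = 1.0000
seg 3 [298.6°–360°] uniform, h=19: θ=336.4° here. β=37.8, B=61.4. 19·37.8/61.4 = 11.6971 → s = 12.6971

12.6971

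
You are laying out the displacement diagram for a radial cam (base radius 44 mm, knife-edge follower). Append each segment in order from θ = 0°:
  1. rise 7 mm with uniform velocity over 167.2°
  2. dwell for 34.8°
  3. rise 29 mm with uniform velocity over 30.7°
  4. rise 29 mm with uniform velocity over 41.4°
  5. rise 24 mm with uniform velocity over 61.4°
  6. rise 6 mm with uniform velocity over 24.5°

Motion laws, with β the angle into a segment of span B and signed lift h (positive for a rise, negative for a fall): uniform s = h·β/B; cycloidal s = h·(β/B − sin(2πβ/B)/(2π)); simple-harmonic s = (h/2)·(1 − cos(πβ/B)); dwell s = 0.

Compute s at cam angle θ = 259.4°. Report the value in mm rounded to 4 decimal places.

seg 1 [0°–167.2°] uniform, h=7: full span → s += 7 → s = 7.0000
seg 2 [167.2°–202°] dwell: s stays 7.0000
seg 3 [202°–232.7°] uniform, h=29: full span → s += 29 → s = 36.0000
seg 4 [232.7°–274.1°] uniform, h=29: θ=259.4° here. β=26.7, B=41.4. 29·26.7/41.4 = 18.7029 → s = 54.7029

54.7029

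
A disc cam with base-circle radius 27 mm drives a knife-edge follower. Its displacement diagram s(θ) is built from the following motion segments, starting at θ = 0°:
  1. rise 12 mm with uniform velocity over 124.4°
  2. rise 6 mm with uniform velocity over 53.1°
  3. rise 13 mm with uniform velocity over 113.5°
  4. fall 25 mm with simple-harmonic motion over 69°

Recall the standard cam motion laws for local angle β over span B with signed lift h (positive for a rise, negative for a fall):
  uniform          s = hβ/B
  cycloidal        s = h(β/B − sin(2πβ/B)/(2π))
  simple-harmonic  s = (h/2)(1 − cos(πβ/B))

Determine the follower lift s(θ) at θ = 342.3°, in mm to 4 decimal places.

seg 1 [0°–124.4°] uniform, h=12: full span → s += 12 → s = 12.0000
seg 2 [124.4°–177.5°] uniform, h=6: full span → s += 6 → s = 18.0000
seg 3 [177.5°–291°] uniform, h=13: full span → s += 13 → s = 31.0000
seg 4 [291°–360°] simple-harmonic, h=-25: θ=342.3° here. β=51.3, B=69. -25/2·(1 − cos(π·0.7435)) = -21.1559 → s = 9.8441

9.8441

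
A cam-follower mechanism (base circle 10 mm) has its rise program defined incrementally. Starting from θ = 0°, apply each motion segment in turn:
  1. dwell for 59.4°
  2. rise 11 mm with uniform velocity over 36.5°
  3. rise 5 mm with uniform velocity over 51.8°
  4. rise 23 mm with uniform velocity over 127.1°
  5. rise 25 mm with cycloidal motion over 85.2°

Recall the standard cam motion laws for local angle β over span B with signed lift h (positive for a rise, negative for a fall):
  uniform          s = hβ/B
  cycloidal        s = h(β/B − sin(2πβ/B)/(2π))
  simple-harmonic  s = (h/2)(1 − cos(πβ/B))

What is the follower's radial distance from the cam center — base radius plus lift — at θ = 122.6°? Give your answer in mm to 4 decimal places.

seg 1 [0°–59.4°] dwell: s stays 0.0000
seg 2 [59.4°–95.9°] uniform, h=11: full span → s += 11 → s = 11.0000
seg 3 [95.9°–147.7°] uniform, h=5: θ=122.6° here. β=26.7, B=51.8. 5·26.7/51.8 = 2.5772 → s = 13.5772
radial distance = base radius + s = 10 + 13.5772 = 23.5772

23.5772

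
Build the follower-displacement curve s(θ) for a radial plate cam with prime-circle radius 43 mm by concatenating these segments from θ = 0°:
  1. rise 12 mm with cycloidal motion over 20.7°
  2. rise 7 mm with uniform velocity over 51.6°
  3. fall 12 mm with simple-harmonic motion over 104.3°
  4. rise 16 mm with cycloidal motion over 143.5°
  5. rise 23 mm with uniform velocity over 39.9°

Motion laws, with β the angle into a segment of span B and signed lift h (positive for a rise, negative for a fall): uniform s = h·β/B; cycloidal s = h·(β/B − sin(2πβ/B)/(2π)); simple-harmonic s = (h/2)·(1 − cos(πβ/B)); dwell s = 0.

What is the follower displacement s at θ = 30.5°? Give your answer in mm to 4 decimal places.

seg 1 [0°–20.7°] cycloidal, h=12: full span → s += 12 → s = 12.0000
seg 2 [20.7°–72.3°] uniform, h=7: θ=30.5° here. β=9.8, B=51.6. 7·9.8/51.6 = 1.3295 → s = 13.3295

13.3295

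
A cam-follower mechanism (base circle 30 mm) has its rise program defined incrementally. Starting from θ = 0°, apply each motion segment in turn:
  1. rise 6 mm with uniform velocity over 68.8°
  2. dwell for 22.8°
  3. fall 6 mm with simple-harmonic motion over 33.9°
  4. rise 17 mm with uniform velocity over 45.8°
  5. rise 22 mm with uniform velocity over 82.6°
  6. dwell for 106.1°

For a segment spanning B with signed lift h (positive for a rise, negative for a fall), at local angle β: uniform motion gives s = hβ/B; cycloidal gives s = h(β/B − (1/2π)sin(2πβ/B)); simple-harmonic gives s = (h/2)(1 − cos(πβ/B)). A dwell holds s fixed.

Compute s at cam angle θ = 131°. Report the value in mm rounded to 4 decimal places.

seg 1 [0°–68.8°] uniform, h=6: full span → s += 6 → s = 6.0000
seg 2 [68.8°–91.6°] dwell: s stays 6.0000
seg 3 [91.6°–125.5°] simple-harmonic, h=-6: full span → s += -6 → s = 0.0000
seg 4 [125.5°–171.3°] uniform, h=17: θ=131° here. β=5.5, B=45.8. 17·5.5/45.8 = 2.0415 → s = 2.0415

2.0415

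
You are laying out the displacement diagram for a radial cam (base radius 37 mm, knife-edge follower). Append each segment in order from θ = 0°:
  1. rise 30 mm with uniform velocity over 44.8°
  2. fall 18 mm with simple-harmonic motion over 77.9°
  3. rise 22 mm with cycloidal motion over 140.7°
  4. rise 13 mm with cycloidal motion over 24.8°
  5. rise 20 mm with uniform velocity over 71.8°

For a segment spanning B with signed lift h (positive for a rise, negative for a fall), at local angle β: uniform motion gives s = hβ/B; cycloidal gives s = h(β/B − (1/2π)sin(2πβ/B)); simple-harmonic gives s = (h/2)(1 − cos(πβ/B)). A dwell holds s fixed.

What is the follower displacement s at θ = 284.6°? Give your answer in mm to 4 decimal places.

seg 1 [0°–44.8°] uniform, h=30: full span → s += 30 → s = 30.0000
seg 2 [44.8°–122.7°] simple-harmonic, h=-18: full span → s += -18 → s = 12.0000
seg 3 [122.7°–263.4°] cycloidal, h=22: full span → s += 22 → s = 34.0000
seg 4 [263.4°–288.2°] cycloidal, h=13: θ=284.6° here. β=21.2, B=24.8. 13·(0.8548 − sin(2π·0.8548)/(2π)) = 12.7490 → s = 46.7490

46.7490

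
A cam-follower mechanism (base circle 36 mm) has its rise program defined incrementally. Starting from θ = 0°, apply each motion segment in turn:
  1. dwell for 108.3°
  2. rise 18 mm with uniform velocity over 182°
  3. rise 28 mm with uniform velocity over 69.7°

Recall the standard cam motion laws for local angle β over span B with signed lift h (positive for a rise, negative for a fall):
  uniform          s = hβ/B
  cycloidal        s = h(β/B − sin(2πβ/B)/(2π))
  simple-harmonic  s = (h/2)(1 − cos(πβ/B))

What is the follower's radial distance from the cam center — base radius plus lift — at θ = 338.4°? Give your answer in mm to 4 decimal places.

seg 1 [0°–108.3°] dwell: s stays 0.0000
seg 2 [108.3°–290.3°] uniform, h=18: full span → s += 18 → s = 18.0000
seg 3 [290.3°–360°] uniform, h=28: θ=338.4° here. β=48.1, B=69.7. 28·48.1/69.7 = 19.3228 → s = 37.3228
radial distance = base radius + s = 36 + 37.3228 = 73.3228

73.3228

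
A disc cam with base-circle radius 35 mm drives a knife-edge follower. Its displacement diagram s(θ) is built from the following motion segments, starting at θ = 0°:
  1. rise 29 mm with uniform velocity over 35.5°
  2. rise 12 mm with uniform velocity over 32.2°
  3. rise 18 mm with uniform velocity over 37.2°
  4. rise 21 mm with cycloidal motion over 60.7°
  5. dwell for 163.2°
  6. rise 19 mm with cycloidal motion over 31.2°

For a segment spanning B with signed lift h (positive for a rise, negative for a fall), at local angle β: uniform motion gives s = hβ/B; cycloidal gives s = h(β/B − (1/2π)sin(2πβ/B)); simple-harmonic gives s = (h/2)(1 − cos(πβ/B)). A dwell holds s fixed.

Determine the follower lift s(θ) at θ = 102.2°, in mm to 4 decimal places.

seg 1 [0°–35.5°] uniform, h=29: full span → s += 29 → s = 29.0000
seg 2 [35.5°–67.7°] uniform, h=12: full span → s += 12 → s = 41.0000
seg 3 [67.7°–104.9°] uniform, h=18: θ=102.2° here. β=34.5, B=37.2. 18·34.5/37.2 = 16.6935 → s = 57.6935

57.6935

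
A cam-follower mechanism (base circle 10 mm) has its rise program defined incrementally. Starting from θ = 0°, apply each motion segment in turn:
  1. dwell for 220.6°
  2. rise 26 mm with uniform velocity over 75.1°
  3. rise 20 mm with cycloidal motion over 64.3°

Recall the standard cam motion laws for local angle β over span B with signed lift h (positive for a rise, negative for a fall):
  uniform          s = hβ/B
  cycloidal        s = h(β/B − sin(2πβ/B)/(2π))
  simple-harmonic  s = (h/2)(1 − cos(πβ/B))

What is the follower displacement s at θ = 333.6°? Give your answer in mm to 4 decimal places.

seg 1 [0°–220.6°] dwell: s stays 0.0000
seg 2 [220.6°–295.7°] uniform, h=26: full span → s += 26 → s = 26.0000
seg 3 [295.7°–360°] cycloidal, h=20: θ=333.6° here. β=37.9, B=64.3. 20·(0.5894 − sin(2π·0.5894)/(2π)) = 13.4844 → s = 39.4844

39.4844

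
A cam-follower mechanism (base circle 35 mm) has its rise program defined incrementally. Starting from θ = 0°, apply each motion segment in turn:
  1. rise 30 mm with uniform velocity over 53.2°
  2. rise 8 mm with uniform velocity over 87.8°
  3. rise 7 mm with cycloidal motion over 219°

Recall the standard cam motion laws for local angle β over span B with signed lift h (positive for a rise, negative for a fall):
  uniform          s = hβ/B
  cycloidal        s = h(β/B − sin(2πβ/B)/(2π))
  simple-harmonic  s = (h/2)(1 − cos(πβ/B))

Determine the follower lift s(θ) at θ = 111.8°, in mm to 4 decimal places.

seg 1 [0°–53.2°] uniform, h=30: full span → s += 30 → s = 30.0000
seg 2 [53.2°–141°] uniform, h=8: θ=111.8° here. β=58.6, B=87.8. 8·58.6/87.8 = 5.3394 → s = 35.3394

35.3394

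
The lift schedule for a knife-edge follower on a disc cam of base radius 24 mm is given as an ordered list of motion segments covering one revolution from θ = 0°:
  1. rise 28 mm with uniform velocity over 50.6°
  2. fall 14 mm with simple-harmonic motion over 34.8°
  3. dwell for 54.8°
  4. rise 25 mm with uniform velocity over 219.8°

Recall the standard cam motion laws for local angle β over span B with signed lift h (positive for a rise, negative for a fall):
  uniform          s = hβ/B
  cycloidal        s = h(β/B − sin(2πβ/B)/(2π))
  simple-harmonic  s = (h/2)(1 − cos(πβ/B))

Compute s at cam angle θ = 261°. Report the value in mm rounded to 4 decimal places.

seg 1 [0°–50.6°] uniform, h=28: full span → s += 28 → s = 28.0000
seg 2 [50.6°–85.4°] simple-harmonic, h=-14: full span → s += -14 → s = 14.0000
seg 3 [85.4°–140.2°] dwell: s stays 14.0000
seg 4 [140.2°–360°] uniform, h=25: θ=261° here. β=120.8, B=219.8. 25·120.8/219.8 = 13.7398 → s = 27.7398

27.7398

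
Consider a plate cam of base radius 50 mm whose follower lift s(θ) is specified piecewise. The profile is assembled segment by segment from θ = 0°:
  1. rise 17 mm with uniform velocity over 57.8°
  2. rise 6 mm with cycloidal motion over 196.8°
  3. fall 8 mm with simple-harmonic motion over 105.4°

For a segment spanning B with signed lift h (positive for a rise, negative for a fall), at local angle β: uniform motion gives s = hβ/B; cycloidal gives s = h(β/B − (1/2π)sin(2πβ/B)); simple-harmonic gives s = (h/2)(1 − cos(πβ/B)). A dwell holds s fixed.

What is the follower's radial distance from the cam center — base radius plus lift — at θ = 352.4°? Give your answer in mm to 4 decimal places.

seg 1 [0°–57.8°] uniform, h=17: full span → s += 17 → s = 17.0000
seg 2 [57.8°–254.6°] cycloidal, h=6: full span → s += 6 → s = 23.0000
seg 3 [254.6°–360°] simple-harmonic, h=-8: θ=352.4° here. β=97.8, B=105.4. -8/2·(1 − cos(π·0.9279)) = -7.8978 → s = 15.1022
radial distance = base radius + s = 50 + 15.1022 = 65.1022

65.1022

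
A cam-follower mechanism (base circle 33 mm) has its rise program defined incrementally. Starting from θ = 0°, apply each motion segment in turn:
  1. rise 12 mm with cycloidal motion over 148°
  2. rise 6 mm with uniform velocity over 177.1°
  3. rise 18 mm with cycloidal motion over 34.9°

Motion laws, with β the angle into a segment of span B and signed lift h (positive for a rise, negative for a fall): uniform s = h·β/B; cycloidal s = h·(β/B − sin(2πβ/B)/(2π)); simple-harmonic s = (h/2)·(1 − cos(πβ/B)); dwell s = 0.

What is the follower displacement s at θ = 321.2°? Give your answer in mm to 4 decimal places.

seg 1 [0°–148°] cycloidal, h=12: full span → s += 12 → s = 12.0000
seg 2 [148°–325.1°] uniform, h=6: θ=321.2° here. β=173.2, B=177.1. 6·173.2/177.1 = 5.8679 → s = 17.8679

17.8679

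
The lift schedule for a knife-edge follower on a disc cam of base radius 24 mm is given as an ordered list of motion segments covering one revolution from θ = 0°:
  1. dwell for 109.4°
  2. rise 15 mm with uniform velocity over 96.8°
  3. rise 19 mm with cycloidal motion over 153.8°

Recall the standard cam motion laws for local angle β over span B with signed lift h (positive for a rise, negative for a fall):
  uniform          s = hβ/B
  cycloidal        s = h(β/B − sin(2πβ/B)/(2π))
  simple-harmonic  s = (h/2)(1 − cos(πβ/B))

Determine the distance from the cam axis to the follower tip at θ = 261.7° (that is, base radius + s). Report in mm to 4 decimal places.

seg 1 [0°–109.4°] dwell: s stays 0.0000
seg 2 [109.4°–206.2°] uniform, h=15: full span → s += 15 → s = 15.0000
seg 3 [206.2°–360°] cycloidal, h=19: θ=261.7° here. β=55.5, B=153.8. 19·(0.3609 − sin(2π·0.3609)/(2π)) = 4.5367 → s = 19.5367
radial distance = base radius + s = 24 + 19.5367 = 43.5367

43.5367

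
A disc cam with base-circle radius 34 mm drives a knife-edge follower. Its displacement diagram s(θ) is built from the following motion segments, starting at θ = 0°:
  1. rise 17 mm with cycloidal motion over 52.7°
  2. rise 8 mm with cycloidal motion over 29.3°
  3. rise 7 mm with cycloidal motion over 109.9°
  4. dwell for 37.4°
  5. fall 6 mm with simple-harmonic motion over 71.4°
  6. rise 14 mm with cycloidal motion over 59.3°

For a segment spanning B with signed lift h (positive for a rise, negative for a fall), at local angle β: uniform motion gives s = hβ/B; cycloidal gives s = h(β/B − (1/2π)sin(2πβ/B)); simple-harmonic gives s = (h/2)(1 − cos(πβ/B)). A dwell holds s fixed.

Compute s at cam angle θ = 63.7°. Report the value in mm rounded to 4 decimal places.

seg 1 [0°–52.7°] cycloidal, h=17: full span → s += 17 → s = 17.0000
seg 2 [52.7°–82°] cycloidal, h=8: θ=63.7° here. β=11, B=29.3. 8·(0.3754 − sin(2π·0.3754)/(2π)) = 2.1055 → s = 19.1055

19.1055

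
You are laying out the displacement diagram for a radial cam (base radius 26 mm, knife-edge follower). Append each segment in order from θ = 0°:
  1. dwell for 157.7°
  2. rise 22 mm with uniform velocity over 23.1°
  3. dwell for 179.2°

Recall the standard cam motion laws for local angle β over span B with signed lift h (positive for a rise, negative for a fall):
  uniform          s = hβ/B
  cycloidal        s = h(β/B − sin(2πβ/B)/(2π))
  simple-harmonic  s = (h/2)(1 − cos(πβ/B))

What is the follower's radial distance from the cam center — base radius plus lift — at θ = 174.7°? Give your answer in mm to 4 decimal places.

seg 1 [0°–157.7°] dwell: s stays 0.0000
seg 2 [157.7°–180.8°] uniform, h=22: θ=174.7° here. β=17, B=23.1. 22·17/23.1 = 16.1905 → s = 16.1905
radial distance = base radius + s = 26 + 16.1905 = 42.1905

42.1905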